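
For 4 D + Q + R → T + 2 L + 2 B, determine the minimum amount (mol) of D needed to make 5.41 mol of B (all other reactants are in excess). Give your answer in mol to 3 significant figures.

10.8 mol

n(B) = 5.410 mol
n(D) = (4/2) × 5.410 = 10.82 mol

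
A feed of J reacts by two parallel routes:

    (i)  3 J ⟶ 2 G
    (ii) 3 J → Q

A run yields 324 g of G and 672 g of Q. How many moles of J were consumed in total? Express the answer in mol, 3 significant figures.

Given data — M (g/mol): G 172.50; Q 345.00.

n(G) = 324 / 172.50 = 1.878 mol
n(Q) = 672 / 345.00 = 1.948 mol
n(J) via (i) = (3/2)×1.878 = 2.817 mol
n(J) via (ii) = (3/1)×1.948 = 5.844 mol
total n(J) = 2.817 + 5.844 = 8.661 mol

8.66 mol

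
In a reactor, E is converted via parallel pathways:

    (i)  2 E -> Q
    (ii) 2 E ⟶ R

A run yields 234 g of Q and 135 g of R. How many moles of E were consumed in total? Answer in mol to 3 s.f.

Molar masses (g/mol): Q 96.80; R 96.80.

7.62 mol

n(Q) = 234 / 96.80 = 2.417 mol
n(R) = 135 / 96.80 = 1.395 mol
n(E) via (i) = (2/1)×2.417 = 4.834 mol
n(E) via (ii) = (2/1)×1.395 = 2.790 mol
total n(E) = 4.834 + 2.790 = 7.624 mol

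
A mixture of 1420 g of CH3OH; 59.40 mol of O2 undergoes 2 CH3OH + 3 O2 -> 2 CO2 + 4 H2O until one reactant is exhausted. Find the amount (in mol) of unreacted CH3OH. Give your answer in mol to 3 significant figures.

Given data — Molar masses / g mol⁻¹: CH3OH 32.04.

4.72 mol

n(CH3OH) = 1420 / 32.04 = 44.32 mol
n(O2) = 59.40 mol
n/ν for CH3OH = 44.32/2 = 22.16
n/ν for O2 = 59.40/3 = 19.80
Smallest n/ν is O2 → limiting reagent.
CH3OH consumed = (2/3) × 59.40 = 39.60 mol
CH3OH remaining = 44.32 − 39.60 = 4.720 mol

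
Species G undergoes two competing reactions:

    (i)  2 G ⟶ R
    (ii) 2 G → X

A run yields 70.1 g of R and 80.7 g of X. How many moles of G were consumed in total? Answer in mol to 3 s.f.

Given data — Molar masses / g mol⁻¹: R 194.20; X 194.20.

1.55 mol

n(R) = 70.1 / 194.20 = 0.3610 mol
n(X) = 80.7 / 194.20 = 0.4156 mol
n(G) via (i) = (2/1)×0.3610 = 0.7220 mol
n(G) via (ii) = (2/1)×0.4156 = 0.8312 mol
total n(G) = 0.7220 + 0.8312 = 1.553 mol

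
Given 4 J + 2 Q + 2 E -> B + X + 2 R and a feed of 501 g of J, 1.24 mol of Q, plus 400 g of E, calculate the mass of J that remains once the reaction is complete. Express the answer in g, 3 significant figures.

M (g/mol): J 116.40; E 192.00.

n(J) = 501.0 / 116.40 = 4.304 mol
n(Q) = 1.240 mol
n(E) = 400.0 / 192.00 = 2.083 mol
n/ν for J = 4.304/4 = 1.076
n/ν for Q = 1.240/2 = 0.6200
n/ν for E = 2.083/2 = 1.042
Smallest n/ν is Q → limiting reagent.
J consumed = (4/2) × 1.240 = 2.480 mol
J remaining = 4.304 − 2.480 = 1.824 mol
mass = 1.824 × 116.40 = 212.3 g

212 g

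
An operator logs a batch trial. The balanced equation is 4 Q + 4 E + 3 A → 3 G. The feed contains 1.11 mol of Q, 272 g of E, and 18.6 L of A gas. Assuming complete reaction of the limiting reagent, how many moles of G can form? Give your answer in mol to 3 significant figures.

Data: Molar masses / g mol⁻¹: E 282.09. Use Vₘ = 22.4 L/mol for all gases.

0.723 mol

n(Q) = 1.110 mol
n(E) = 272.0 / 282.09 = 0.9642 mol
n(A) = 18.60 / 22.4 = 0.8304 mol
n/ν for Q = 1.110/4 = 0.2775
n/ν for E = 0.9642/4 = 0.2411
n/ν for A = 0.8304/3 = 0.2768
Smallest n/ν is E → limiting reagent.
n(G) = (3/4) × 0.9642 = 0.7232 mol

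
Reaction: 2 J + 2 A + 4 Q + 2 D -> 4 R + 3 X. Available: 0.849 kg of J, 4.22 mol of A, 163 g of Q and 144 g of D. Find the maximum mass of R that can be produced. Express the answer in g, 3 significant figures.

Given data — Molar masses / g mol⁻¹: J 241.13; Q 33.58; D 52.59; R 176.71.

n(J) = 0.8490×1000 / 241.13 = 3.521 mol
n(A) = 4.220 mol
n(Q) = 163.0 / 33.58 = 4.854 mol
n(D) = 144.0 / 52.59 = 2.738 mol
n/ν → J: 1.761, A: 2.110, Q: 1.214, D: 1.369; Q is limiting.
n(R) = (4/4) × 4.854 = 4.854 mol
mass = 4.854 × 176.71 = 857.8 g

858 g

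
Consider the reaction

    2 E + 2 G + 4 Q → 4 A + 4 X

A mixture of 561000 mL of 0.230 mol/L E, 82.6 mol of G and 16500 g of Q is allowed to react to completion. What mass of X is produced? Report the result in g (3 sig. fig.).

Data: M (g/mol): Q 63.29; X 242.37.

40000 g

n(E) = 0.230 × 561000/1000 = 129.0 mol
n(G) = 82.60 mol
n(Q) = 16500 / 63.29 = 260.7 mol
n/ν for E = 129.0/2 = 64.50
n/ν for G = 82.60/2 = 41.30
n/ν for Q = 260.7/4 = 65.18
Smallest n/ν is G → limiting reagent.
n(X) = (4/2) × 82.60 = 165.2 mol
mass = 165.2 × 242.37 = 40040 g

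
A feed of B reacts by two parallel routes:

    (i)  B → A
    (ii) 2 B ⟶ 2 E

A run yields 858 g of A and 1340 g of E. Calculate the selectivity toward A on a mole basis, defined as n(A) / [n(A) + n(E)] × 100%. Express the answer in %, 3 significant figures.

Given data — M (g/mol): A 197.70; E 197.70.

39.0 %

n(A) = 858 / 197.70 = 4.340 mol
n(E) = 1340 / 197.70 = 6.778 mol
selectivity = 4.340/(4.340+6.778) × 100 = 39.04 %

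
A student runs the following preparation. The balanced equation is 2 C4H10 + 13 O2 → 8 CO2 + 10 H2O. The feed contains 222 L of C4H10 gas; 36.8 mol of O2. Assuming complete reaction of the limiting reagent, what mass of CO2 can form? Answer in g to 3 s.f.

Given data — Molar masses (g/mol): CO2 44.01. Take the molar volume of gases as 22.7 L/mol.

n(C4H10) = 222.0 / 22.7 = 9.780 mol
n(O2) = 36.80 mol
n/ν for C4H10 = 9.780/2 = 4.890
n/ν for O2 = 36.80/13 = 2.831
Smallest n/ν is O2 → limiting reagent.
n(CO2) = (8/13) × 36.80 = 22.65 mol
mass = 22.65 × 44.01 = 996.8 g

997 g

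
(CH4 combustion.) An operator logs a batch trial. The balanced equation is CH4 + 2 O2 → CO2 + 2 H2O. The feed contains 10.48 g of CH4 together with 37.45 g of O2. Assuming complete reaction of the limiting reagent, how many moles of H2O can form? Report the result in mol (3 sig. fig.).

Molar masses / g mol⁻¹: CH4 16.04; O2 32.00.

n(CH4) = 10.48 / 16.04 = 0.6534 mol
n(O2) = 37.45 / 32.00 = 1.170 mol
n/ν for CH4 = 0.6534/1 = 0.6534
n/ν for O2 = 1.170/2 = 0.5850
Smallest n/ν is O2 → limiting reagent.
n(H2O) = (2/2) × 1.170 = 1.170 mol

1.17 mol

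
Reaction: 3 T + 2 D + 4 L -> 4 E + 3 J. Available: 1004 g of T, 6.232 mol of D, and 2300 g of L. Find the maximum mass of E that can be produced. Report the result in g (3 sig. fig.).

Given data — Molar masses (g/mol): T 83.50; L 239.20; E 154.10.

n(T) = 1004 / 83.50 = 12.02 mol
n(D) = 6.232 mol
n(L) = 2300 / 239.20 = 9.615 mol
n/ν → T: 4.007, D: 3.116, L: 2.404; L is limiting.
n(E) = (4/4) × 9.615 = 9.615 mol
mass = 9.615 × 154.10 = 1482 g

1480 g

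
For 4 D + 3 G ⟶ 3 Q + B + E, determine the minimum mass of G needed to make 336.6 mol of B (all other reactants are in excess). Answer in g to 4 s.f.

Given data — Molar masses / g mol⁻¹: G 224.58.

226800 g

n(B) = 336.6 mol
n(G) = (3/1) × 336.6 = 1010 mol
mass = 1010 × 224.58 = 226800 g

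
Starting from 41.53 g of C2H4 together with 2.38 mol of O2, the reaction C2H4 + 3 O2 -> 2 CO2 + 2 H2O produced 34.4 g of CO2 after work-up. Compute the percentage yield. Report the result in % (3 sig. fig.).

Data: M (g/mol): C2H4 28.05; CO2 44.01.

49.3 %

n(C2H4) = 41.53 / 28.05 = 1.481 mol
n(O2) = 2.380 mol
n/ν for C2H4 = 1.481/1 = 1.481
n/ν for O2 = 2.380/3 = 0.7933
Smallest n/ν is O2 → limiting reagent.
theoretical n(CO2) = (2/3) × 2.380 = 1.587 mol → 69.84 g
% yield = 34.4 / 69.84 × 100 = 49.26 %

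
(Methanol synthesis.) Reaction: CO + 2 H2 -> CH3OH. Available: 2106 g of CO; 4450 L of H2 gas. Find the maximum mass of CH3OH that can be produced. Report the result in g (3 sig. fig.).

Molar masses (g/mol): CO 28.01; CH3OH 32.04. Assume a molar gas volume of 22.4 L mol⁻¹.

2410 g

n(CO) = 2106 / 28.01 = 75.19 mol
n(H2) = 4450 / 22.4 = 198.7 mol
n/ν → CO: 75.19, H2: 99.35; CO is limiting.
n(CH3OH) = (1/1) × 75.19 = 75.19 mol
mass = 75.19 × 32.04 = 2409 g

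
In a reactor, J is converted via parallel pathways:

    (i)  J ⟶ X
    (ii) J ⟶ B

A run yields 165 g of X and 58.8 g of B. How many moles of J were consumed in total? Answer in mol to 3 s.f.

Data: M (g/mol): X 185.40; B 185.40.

n(X) = 165 / 185.40 = 0.8900 mol
n(B) = 58.8 / 185.40 = 0.3172 mol
n(J) via (i) = (1/1)×0.8900 = 0.8900 mol
n(J) via (ii) = (1/1)×0.3172 = 0.3172 mol
total n(J) = 0.8900 + 0.3172 = 1.207 mol

1.21 mol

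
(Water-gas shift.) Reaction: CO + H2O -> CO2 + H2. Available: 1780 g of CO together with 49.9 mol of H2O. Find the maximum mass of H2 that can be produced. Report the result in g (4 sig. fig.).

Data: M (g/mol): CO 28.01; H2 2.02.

n(CO) = 1780 / 28.01 = 63.55 mol
n(H2O) = 49.90 mol
n/ν for CO = 63.55/1 = 63.55
n/ν for H2O = 49.90/1 = 49.90
Smallest n/ν is H2O → limiting reagent.
n(H2) = (1/1) × 49.90 = 49.90 mol
mass = 49.90 × 2.02 = 100.8 g

100.8 g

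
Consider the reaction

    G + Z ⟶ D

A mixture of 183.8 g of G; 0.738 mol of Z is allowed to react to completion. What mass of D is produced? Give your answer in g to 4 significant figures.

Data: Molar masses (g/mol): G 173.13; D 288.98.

n(G) = 183.8 / 173.13 = 1.062 mol
n(Z) = 0.7380 mol
n/ν → G: 1.062, Z: 0.7380; Z is limiting.
n(D) = (1/1) × 0.7380 = 0.7380 mol
mass = 0.7380 × 288.98 = 213.3 g

213.3 g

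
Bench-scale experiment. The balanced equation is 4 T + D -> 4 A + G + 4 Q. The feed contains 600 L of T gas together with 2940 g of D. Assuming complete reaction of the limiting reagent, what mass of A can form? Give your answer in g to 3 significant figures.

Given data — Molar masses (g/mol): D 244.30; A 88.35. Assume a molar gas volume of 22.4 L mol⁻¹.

n(T) = 600.0 / 22.4 = 26.79 mol
n(D) = 2940 / 244.30 = 12.03 mol
n/ν for T = 26.79/4 = 6.698
n/ν for D = 12.03/1 = 12.03
Smallest n/ν is T → limiting reagent.
n(A) = (4/4) × 26.79 = 26.79 mol
mass = 26.79 × 88.35 = 2367 g

2370 g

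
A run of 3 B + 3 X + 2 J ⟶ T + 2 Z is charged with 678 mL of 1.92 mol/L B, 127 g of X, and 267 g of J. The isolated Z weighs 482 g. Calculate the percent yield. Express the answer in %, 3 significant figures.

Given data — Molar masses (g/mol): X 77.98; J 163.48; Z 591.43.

n(B) = 1.92 × 678.0/1000 = 1.302 mol
n(X) = 127.0 / 77.98 = 1.629 mol
n(J) = 267.0 / 163.48 = 1.633 mol
n/ν for B = 1.302/3 = 0.4340
n/ν for X = 1.629/3 = 0.5430
n/ν for J = 1.633/2 = 0.8165
Smallest n/ν is B → limiting reagent.
theoretical n(Z) = (2/3) × 1.302 = 0.8680 mol → 513.4 g
% yield = 482 / 513.4 × 100 = 93.88 %

93.9 %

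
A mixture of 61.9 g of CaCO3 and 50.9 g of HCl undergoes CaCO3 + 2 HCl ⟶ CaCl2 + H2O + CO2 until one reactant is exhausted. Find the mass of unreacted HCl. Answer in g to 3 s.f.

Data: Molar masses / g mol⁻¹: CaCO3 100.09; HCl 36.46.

5.80 g

n(CaCO3) = 61.90 / 100.09 = 0.6184 mol
n(HCl) = 50.90 / 36.46 = 1.396 mol
n/ν → CaCO3: 0.6184, HCl: 0.6980; CaCO3 is limiting.
HCl consumed = (2/1) × 0.6184 = 1.237 mol
HCl remaining = 1.396 − 1.237 = 0.1590 mol
mass = 0.1590 × 36.46 = 5.797 g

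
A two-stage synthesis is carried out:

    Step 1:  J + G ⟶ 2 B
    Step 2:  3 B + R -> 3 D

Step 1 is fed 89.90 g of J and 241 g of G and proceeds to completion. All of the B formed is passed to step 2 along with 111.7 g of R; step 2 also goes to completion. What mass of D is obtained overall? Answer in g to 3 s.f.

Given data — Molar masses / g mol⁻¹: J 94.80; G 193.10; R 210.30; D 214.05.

Step 1:
n(J) = 89.90 / 94.80 = 0.9483 mol
n(G) = 241.0 / 193.10 = 1.248 mol
n/ν for J = 0.9483/1 = 0.9483
n/ν for G = 1.248/1 = 1.248
Smallest n/ν is J → limiting reagent.
n(B) produced = (2/1) × 0.9483 = 1.897 mol
Step 2:
n(B) available = 1.897 mol
n(R) = 111.7 / 210.30 = 0.5311 mol
n/ν for B = 1.897/3 = 0.6323
n/ν for R = 0.5311/1 = 0.5311
Smallest n/ν is R → limiting reagent.
n(D) = (3/1) × 0.5311 = 1.593 mol
mass = 1.593 × 214.05 = 341.0 g

341 g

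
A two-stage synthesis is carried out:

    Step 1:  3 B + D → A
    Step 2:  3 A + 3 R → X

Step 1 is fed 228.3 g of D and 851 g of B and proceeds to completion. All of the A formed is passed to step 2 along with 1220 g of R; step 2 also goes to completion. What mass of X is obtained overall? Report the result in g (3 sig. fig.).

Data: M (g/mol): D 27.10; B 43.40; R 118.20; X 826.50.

Step 1:
n(D) = 228.3 / 27.10 = 8.424 mol
n(B) = 851.0 / 43.40 = 19.61 mol
n/ν for D = 8.424/1 = 8.424
n/ν for B = 19.61/3 = 6.537
Smallest n/ν is B → limiting reagent.
n(A) produced = (1/3) × 19.61 = 6.537 mol
Step 2:
n(A) available = 6.537 mol
n(R) = 1220 / 118.20 = 10.32 mol
n/ν for A = 6.537/3 = 2.179
n/ν for R = 10.32/3 = 3.440
Smallest n/ν is A → limiting reagent.
n(X) = (1/3) × 6.537 = 2.179 mol
mass = 2.179 × 826.50 = 1801 g

1800 g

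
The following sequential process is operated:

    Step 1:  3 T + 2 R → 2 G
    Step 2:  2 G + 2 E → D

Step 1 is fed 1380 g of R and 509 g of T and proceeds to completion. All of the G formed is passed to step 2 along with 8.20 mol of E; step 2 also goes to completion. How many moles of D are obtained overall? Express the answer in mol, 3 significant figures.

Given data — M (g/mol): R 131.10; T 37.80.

4.10 mol

Step 1:
n(R) = 1380 / 131.10 = 10.53 mol
n(T) = 509.0 / 37.80 = 13.47 mol
n/ν for R = 10.53/2 = 5.265
n/ν for T = 13.47/3 = 4.490
Smallest n/ν is T → limiting reagent.
n(G) produced = (2/3) × 13.47 = 8.980 mol
Step 2:
n(G) available = 8.980 mol
n(E) = 8.200 mol
n/ν for G = 8.980/2 = 4.490
n/ν for E = 8.200/2 = 4.100
Smallest n/ν is E → limiting reagent.
n(D) = (1/2) × 8.200 = 4.100 mol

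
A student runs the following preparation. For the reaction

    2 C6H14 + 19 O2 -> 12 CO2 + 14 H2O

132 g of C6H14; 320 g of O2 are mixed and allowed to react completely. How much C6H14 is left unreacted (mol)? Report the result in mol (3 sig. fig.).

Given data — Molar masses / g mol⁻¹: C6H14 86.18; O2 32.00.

n(C6H14) = 132.0 / 86.18 = 1.532 mol
n(O2) = 320.0 / 32.00 = 10.00 mol
n/ν for C6H14 = 1.532/2 = 0.7660
n/ν for O2 = 10.00/19 = 0.5263
Smallest n/ν is O2 → limiting reagent.
C6H14 consumed = (2/19) × 10.00 = 1.053 mol
C6H14 remaining = 1.532 − 1.053 = 0.4790 mol

0.479 mol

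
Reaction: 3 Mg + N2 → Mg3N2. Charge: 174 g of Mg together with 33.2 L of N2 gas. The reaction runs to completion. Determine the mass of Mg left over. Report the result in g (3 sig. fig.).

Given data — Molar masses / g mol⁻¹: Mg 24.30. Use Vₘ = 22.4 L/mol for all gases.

66.0 g

n(Mg) = 174.0 / 24.30 = 7.160 mol
n(N2) = 33.20 / 22.4 = 1.482 mol
n/ν → Mg: 2.387, N2: 1.482; N2 is limiting.
Mg consumed = (3/1) × 1.482 = 4.446 mol
Mg remaining = 7.160 − 4.446 = 2.714 mol
mass = 2.714 × 24.30 = 65.95 g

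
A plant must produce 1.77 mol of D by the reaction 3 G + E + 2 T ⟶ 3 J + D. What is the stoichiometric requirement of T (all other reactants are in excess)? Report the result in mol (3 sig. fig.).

n(D) = 1.770 mol
n(T) = (2/1) × 1.770 = 3.540 mol

3.54 mol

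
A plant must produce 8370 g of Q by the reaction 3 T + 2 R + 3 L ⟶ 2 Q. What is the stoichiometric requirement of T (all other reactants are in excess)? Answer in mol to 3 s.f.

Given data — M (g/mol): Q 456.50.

27.5 mol

n(Q) = 8370 / 456.50 = 18.34 mol
n(T) = (3/2) × 18.34 = 27.51 mol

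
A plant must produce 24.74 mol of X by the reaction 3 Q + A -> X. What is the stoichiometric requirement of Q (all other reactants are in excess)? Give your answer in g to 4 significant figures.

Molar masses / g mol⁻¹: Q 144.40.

10720 g

n(X) = 24.74 mol
n(Q) = (3/1) × 24.74 = 74.22 mol
mass = 74.22 × 144.40 = 10720 g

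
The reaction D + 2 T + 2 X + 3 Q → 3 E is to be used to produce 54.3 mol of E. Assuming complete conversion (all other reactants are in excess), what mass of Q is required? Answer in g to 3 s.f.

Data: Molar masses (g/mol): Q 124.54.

6760 g

n(E) = 54.30 mol
n(Q) = (3/3) × 54.30 = 54.30 mol
mass = 54.30 × 124.54 = 6763 g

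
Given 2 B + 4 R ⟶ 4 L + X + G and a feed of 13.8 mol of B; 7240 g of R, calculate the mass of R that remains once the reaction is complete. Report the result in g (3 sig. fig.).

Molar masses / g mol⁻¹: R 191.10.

n(B) = 13.80 mol
n(R) = 7240 / 191.10 = 37.89 mol
n/ν for B = 13.80/2 = 6.900
n/ν for R = 37.89/4 = 9.473
Smallest n/ν is B → limiting reagent.
R consumed = (4/2) × 13.80 = 27.60 mol
R remaining = 37.89 − 27.60 = 10.29 mol
mass = 10.29 × 191.10 = 1966 g

1970 g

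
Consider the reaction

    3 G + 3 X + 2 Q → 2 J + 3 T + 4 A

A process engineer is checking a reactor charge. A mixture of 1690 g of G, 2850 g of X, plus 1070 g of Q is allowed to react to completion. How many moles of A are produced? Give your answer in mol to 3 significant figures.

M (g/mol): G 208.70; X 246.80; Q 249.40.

n(G) = 1690 / 208.70 = 8.098 mol
n(X) = 2850 / 246.80 = 11.55 mol
n(Q) = 1070 / 249.40 = 4.290 mol
n/ν → G: 2.699, X: 3.850, Q: 2.145; Q is limiting.
n(A) = (4/2) × 4.290 = 8.580 mol

8.58 mol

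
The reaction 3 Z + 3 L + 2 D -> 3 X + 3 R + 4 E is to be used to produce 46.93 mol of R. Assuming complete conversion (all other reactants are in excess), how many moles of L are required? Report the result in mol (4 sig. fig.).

n(R) = 46.93 mol
n(L) = (3/3) × 46.93 = 46.93 mol

46.93 mol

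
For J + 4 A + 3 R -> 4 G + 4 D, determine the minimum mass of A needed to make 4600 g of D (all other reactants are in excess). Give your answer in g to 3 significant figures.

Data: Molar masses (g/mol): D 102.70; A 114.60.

5130 g

n(D) = 4600 / 102.70 = 44.79 mol
n(A) = (4/4) × 44.79 = 44.79 mol
mass = 44.79 × 114.60 = 5133 g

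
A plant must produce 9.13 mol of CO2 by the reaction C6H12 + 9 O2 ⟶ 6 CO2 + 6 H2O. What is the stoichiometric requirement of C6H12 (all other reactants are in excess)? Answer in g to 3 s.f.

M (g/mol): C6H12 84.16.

n(CO2) = 9.130 mol
n(C6H12) = (1/6) × 9.130 = 1.522 mol
mass = 1.522 × 84.16 = 128.1 g

128 g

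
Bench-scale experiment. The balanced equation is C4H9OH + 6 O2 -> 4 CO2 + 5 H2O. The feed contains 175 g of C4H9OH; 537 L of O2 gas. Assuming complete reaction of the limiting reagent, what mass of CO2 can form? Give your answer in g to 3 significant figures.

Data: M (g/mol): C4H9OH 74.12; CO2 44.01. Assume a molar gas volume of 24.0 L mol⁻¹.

n(C4H9OH) = 175.0 / 74.12 = 2.361 mol
n(O2) = 537.0 / 24.0 = 22.38 mol
n/ν for C4H9OH = 2.361/1 = 2.361
n/ν for O2 = 22.38/6 = 3.730
Smallest n/ν is C4H9OH → limiting reagent.
n(CO2) = (4/1) × 2.361 = 9.444 mol
mass = 9.444 × 44.01 = 415.6 g

416 g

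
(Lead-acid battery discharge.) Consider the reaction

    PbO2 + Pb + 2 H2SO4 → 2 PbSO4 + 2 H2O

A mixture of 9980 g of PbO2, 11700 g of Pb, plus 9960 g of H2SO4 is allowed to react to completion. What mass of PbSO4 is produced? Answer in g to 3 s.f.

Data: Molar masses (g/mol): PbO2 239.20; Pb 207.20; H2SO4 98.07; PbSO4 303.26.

25300 g

n(PbO2) = 9980 / 239.20 = 41.72 mol
n(Pb) = 11700 / 207.20 = 56.47 mol
n(H2SO4) = 9960 / 98.07 = 101.6 mol
n/ν → PbO2: 41.72, Pb: 56.47, H2SO4: 50.80; PbO2 is limiting.
n(PbSO4) = (2/1) × 41.72 = 83.44 mol
mass = 83.44 × 303.26 = 25300 g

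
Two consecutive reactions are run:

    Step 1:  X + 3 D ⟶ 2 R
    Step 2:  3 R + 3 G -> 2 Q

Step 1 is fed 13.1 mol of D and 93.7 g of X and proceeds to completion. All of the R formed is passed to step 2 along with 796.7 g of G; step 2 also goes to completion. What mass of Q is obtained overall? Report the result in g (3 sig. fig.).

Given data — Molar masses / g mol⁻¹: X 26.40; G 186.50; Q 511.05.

1460 g

Step 1:
n(D) = 13.10 mol
n(X) = 93.70 / 26.40 = 3.549 mol
n/ν for D = 13.10/3 = 4.367
n/ν for X = 3.549/1 = 3.549
Smallest n/ν is X → limiting reagent.
n(R) produced = (2/1) × 3.549 = 7.098 mol
Step 2:
n(R) available = 7.098 mol
n(G) = 796.7 / 186.50 = 4.272 mol
n/ν for R = 7.098/3 = 2.366
n/ν for G = 4.272/3 = 1.424
Smallest n/ν is G → limiting reagent.
n(Q) = (2/3) × 4.272 = 2.848 mol
mass = 2.848 × 511.05 = 1455 g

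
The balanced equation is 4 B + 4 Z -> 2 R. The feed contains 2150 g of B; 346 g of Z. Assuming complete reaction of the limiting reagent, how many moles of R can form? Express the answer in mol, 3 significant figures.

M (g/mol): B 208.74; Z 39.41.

n(B) = 2150 / 208.74 = 10.30 mol
n(Z) = 346.0 / 39.41 = 8.779 mol
n/ν for B = 10.30/4 = 2.575
n/ν for Z = 8.779/4 = 2.195
Smallest n/ν is Z → limiting reagent.
n(R) = (2/4) × 8.779 = 4.390 mol

4.39 mol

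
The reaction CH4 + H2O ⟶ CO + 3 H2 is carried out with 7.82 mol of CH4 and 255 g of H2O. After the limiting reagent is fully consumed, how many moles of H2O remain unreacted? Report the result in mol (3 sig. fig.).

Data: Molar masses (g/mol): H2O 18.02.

6.33 mol

n(CH4) = 7.820 mol
n(H2O) = 255.0 / 18.02 = 14.15 mol
n/ν for CH4 = 7.820/1 = 7.820
n/ν for H2O = 14.15/1 = 14.15
Smallest n/ν is CH4 → limiting reagent.
H2O consumed = (1/1) × 7.820 = 7.820 mol
H2O remaining = 14.15 − 7.820 = 6.330 mol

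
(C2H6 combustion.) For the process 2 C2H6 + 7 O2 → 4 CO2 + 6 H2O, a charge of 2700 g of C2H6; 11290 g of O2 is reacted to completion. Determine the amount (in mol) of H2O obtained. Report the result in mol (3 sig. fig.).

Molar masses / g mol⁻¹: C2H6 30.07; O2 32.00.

n(C2H6) = 2700 / 30.07 = 89.79 mol
n(O2) = 11290 / 32.00 = 352.8 mol
n/ν for C2H6 = 89.79/2 = 44.90
n/ν for O2 = 352.8/7 = 50.40
Smallest n/ν is C2H6 → limiting reagent.
n(H2O) = (6/2) × 89.79 = 269.4 mol

269 mol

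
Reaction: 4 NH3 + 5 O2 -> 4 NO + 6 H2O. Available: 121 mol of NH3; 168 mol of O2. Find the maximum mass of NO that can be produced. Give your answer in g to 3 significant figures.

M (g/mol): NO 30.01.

3630 g

n(NH3) = 121.0 mol
n(O2) = 168.0 mol
n/ν → NH3: 30.25, O2: 33.60; NH3 is limiting.
n(NO) = (4/4) × 121.0 = 121.0 mol
mass = 121.0 × 30.01 = 3631 g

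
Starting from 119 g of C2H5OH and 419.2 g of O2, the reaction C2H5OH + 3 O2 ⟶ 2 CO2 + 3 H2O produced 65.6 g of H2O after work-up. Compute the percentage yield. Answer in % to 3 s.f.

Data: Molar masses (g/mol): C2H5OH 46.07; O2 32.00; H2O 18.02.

47.0 %

n(C2H5OH) = 119.0 / 46.07 = 2.583 mol
n(O2) = 419.2 / 32.00 = 13.10 mol
n/ν → C2H5OH: 2.583, O2: 4.367; C2H5OH is limiting.
theoretical n(H2O) = (3/1) × 2.583 = 7.749 mol → 139.6 g
% yield = 65.6 / 139.6 × 100 = 46.99 %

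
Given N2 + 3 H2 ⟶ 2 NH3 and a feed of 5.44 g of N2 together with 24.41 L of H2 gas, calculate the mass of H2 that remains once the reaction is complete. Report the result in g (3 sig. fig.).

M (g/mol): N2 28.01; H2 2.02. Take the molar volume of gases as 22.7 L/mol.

0.995 g

n(N2) = 5.440 / 28.01 = 0.1942 mol
n(H2) = 24.41 / 22.7 = 1.075 mol
n/ν → N2: 0.1942, H2: 0.3583; N2 is limiting.
H2 consumed = (3/1) × 0.1942 = 0.5826 mol
H2 remaining = 1.075 − 0.5826 = 0.4924 mol
mass = 0.4924 × 2.02 = 0.9946 g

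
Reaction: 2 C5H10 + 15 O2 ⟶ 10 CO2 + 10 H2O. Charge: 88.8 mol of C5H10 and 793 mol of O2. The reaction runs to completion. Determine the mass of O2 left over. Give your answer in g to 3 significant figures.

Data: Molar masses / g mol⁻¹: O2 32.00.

4060 g

n(C5H10) = 88.80 mol
n(O2) = 793.0 mol
n/ν for C5H10 = 88.80/2 = 44.40
n/ν for O2 = 793.0/15 = 52.87
Smallest n/ν is C5H10 → limiting reagent.
O2 consumed = (15/2) × 88.80 = 666.0 mol
O2 remaining = 793.0 − 666.0 = 127.0 mol
mass = 127.0 × 32.00 = 4064 g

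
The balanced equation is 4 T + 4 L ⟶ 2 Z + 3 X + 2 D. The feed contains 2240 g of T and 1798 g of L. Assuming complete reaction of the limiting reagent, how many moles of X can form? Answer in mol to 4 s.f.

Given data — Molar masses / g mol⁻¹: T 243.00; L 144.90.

n(T) = 2240 / 243.00 = 9.218 mol
n(L) = 1798 / 144.90 = 12.41 mol
n/ν for T = 9.218/4 = 2.305
n/ν for L = 12.41/4 = 3.103
Smallest n/ν is T → limiting reagent.
n(X) = (3/4) × 9.218 = 6.914 mol

6.914 mol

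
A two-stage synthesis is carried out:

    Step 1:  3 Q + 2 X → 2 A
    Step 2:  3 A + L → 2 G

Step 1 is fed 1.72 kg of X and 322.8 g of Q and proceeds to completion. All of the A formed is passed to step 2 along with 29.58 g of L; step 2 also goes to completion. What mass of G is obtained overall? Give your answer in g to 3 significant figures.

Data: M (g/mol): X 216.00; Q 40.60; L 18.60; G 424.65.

1350 g

Step 1:
n(X) = 1.720×1000 / 216.00 = 7.963 mol
n(Q) = 322.8 / 40.60 = 7.951 mol
n/ν for X = 7.963/2 = 3.982
n/ν for Q = 7.951/3 = 2.650
Smallest n/ν is Q → limiting reagent.
n(A) produced = (2/3) × 7.951 = 5.301 mol
Step 2:
n(A) available = 5.301 mol
n(L) = 29.58 / 18.60 = 1.590 mol
n/ν for A = 5.301/3 = 1.767
n/ν for L = 1.590/1 = 1.590
Smallest n/ν is L → limiting reagent.
n(G) = (2/1) × 1.590 = 3.180 mol
mass = 3.180 × 424.65 = 1350 g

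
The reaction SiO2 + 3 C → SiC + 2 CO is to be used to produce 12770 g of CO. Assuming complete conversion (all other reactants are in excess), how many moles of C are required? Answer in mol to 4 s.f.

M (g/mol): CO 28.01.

683.9 mol

n(CO) = 12770 / 28.01 = 455.9 mol
n(C) = (3/2) × 455.9 = 683.9 mol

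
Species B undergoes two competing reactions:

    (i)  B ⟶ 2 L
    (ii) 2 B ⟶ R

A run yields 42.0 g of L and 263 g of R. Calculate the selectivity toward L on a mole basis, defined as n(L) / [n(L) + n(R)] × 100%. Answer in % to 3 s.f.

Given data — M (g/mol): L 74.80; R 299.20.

39.0 %

n(L) = 42.0 / 74.80 = 0.5615 mol
n(R) = 263 / 299.20 = 0.8790 mol
selectivity = 0.5615/(0.5615+0.8790) × 100 = 38.98 %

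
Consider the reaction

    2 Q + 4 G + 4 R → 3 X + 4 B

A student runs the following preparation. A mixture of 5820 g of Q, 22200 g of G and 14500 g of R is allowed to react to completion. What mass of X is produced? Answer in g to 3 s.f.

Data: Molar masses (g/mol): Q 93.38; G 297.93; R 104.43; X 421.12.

n(Q) = 5820 / 93.38 = 62.33 mol
n(G) = 22200 / 297.93 = 74.51 mol
n(R) = 14500 / 104.43 = 138.8 mol
n/ν → Q: 31.17, G: 18.63, R: 34.70; G is limiting.
n(X) = (3/4) × 74.51 = 55.88 mol
mass = 55.88 × 421.12 = 23530 g

23500 g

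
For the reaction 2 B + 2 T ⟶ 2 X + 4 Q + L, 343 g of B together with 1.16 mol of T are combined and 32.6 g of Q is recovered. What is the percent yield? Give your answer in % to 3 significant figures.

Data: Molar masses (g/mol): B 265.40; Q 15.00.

93.7 %

n(B) = 343.0 / 265.40 = 1.292 mol
n(T) = 1.160 mol
n/ν → B: 0.6460, T: 0.5800; T is limiting.
theoretical n(Q) = (4/2) × 1.160 = 2.320 mol → 34.80 g
% yield = 32.6 / 34.80 × 100 = 93.68 %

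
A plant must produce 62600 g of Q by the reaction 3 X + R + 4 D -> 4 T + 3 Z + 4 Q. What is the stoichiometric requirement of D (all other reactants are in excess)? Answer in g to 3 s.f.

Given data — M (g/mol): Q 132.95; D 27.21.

n(Q) = 62600 / 132.95 = 470.9 mol
n(D) = (4/4) × 470.9 = 470.9 mol
mass = 470.9 × 27.21 = 12810 g

12800 g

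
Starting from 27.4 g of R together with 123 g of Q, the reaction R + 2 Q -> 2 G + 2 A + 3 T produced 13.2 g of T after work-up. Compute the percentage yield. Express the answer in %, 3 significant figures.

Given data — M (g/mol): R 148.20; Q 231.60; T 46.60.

n(R) = 27.40 / 148.20 = 0.1849 mol
n(Q) = 123.0 / 231.60 = 0.5311 mol
n/ν → R: 0.1849, Q: 0.2656; R is limiting.
theoretical n(T) = (3/1) × 0.1849 = 0.5547 mol → 25.85 g
% yield = 13.2 / 25.85 × 100 = 51.06 %

51.1 %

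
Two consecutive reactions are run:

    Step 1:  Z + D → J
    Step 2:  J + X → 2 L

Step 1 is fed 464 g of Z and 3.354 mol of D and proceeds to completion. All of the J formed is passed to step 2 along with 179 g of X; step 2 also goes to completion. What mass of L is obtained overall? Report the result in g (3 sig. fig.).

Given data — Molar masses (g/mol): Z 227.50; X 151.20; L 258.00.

Step 1:
n(Z) = 464.0 / 227.50 = 2.040 mol
n(D) = 3.354 mol
n/ν for Z = 2.040/1 = 2.040
n/ν for D = 3.354/1 = 3.354
Smallest n/ν is Z → limiting reagent.
n(J) produced = (1/1) × 2.040 = 2.040 mol
Step 2:
n(J) available = 2.040 mol
n(X) = 179.0 / 151.20 = 1.184 mol
n/ν for J = 2.040/1 = 2.040
n/ν for X = 1.184/1 = 1.184
Smallest n/ν is X → limiting reagent.
n(L) = (2/1) × 1.184 = 2.368 mol
mass = 2.368 × 258.00 = 610.9 g

611 g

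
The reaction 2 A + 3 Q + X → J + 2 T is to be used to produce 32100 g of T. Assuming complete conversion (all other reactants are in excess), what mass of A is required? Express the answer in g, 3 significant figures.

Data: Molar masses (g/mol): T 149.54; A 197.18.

n(T) = 32100 / 149.54 = 214.7 mol
n(A) = (2/2) × 214.7 = 214.7 mol
mass = 214.7 × 197.18 = 42330 g

42300 g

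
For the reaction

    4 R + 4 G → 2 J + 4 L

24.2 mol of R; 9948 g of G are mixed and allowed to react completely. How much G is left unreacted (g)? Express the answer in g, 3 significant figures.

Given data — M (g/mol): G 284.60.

3060 g

n(R) = 24.20 mol
n(G) = 9948 / 284.60 = 34.95 mol
n/ν → R: 6.050, G: 8.738; R is limiting.
G consumed = (4/4) × 24.20 = 24.20 mol
G remaining = 34.95 − 24.20 = 10.75 mol
mass = 10.75 × 284.60 = 3059 g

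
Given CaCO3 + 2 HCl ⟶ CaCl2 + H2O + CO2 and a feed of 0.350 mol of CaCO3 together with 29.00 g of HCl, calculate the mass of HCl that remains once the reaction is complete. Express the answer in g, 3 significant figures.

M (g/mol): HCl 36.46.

n(CaCO3) = 0.3500 mol
n(HCl) = 29.00 / 36.46 = 0.7954 mol
n/ν for CaCO3 = 0.3500/1 = 0.3500
n/ν for HCl = 0.7954/2 = 0.3977
Smallest n/ν is CaCO3 → limiting reagent.
HCl consumed = (2/1) × 0.3500 = 0.7000 mol
HCl remaining = 0.7954 − 0.7000 = 0.09540 mol
mass = 0.09540 × 36.46 = 3.478 g

3.48 g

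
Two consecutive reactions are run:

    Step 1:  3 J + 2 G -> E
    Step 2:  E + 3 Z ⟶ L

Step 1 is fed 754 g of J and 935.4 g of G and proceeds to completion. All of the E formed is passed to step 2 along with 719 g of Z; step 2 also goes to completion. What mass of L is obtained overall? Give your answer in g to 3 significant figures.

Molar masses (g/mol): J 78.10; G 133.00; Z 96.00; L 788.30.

1970 g

Step 1:
n(J) = 754.0 / 78.10 = 9.654 mol
n(G) = 935.4 / 133.00 = 7.033 mol
n/ν → J: 3.218, G: 3.517; J is limiting.
n(E) produced = (1/3) × 9.654 = 3.218 mol
Step 2:
n(E) available = 3.218 mol
n(Z) = 719.0 / 96.00 = 7.490 mol
n/ν → E: 3.218, Z: 2.497; Z is limiting.
n(L) = (1/3) × 7.490 = 2.497 mol
mass = 2.497 × 788.30 = 1968 g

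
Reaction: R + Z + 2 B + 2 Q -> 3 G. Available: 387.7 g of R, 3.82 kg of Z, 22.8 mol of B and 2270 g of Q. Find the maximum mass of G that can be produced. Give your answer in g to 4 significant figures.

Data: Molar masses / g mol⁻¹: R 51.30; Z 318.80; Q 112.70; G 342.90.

7774 g

n(R) = 387.7 / 51.30 = 7.558 mol
n(Z) = 3.820×1000 / 318.80 = 11.98 mol
n(B) = 22.80 mol
n(Q) = 2270 / 112.70 = 20.14 mol
n/ν → R: 7.558, Z: 11.98, B: 11.40, Q: 10.07; R is limiting.
n(G) = (3/1) × 7.558 = 22.67 mol
mass = 22.67 × 342.90 = 7774 g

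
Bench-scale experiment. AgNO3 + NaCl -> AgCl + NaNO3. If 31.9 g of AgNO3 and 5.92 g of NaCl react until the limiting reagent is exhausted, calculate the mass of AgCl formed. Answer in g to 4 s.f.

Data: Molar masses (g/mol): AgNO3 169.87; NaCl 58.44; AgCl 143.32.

n(AgNO3) = 31.90 / 169.87 = 0.1878 mol
n(NaCl) = 5.920 / 58.44 = 0.1013 mol
n/ν for AgNO3 = 0.1878/1 = 0.1878
n/ν for NaCl = 0.1013/1 = 0.1013
Smallest n/ν is NaCl → limiting reagent.
n(AgCl) = (1/1) × 0.1013 = 0.1013 mol
mass = 0.1013 × 143.32 = 14.52 g

14.52 g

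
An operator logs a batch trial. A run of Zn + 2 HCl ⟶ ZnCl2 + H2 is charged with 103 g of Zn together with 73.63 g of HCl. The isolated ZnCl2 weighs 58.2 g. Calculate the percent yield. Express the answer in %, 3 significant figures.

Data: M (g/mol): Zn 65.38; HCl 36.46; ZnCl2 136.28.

42.3 %

n(Zn) = 103.0 / 65.38 = 1.575 mol
n(HCl) = 73.63 / 36.46 = 2.019 mol
n/ν for Zn = 1.575/1 = 1.575
n/ν for HCl = 2.019/2 = 1.010
Smallest n/ν is HCl → limiting reagent.
theoretical n(ZnCl2) = (1/2) × 2.019 = 1.010 mol → 137.6 g
% yield = 58.2 / 137.6 × 100 = 42.30 %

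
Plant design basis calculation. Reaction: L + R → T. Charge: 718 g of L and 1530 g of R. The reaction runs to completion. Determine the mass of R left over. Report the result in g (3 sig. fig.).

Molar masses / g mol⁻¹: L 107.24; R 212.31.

109 g

n(L) = 718.0 / 107.24 = 6.695 mol
n(R) = 1530 / 212.31 = 7.206 mol
n/ν → L: 6.695, R: 7.206; L is limiting.
R consumed = (1/1) × 6.695 = 6.695 mol
R remaining = 7.206 − 6.695 = 0.5110 mol
mass = 0.5110 × 212.31 = 108.5 g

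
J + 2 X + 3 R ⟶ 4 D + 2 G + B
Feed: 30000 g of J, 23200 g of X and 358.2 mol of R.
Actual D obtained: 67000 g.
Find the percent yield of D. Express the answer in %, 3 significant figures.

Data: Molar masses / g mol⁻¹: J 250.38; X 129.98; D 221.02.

84.9 %

n(J) = 30000 / 250.38 = 119.8 mol
n(X) = 23200 / 129.98 = 178.5 mol
n(R) = 358.2 mol
n/ν for J = 119.8/1 = 119.8
n/ν for X = 178.5/2 = 89.25
n/ν for R = 358.2/3 = 119.4
Smallest n/ν is X → limiting reagent.
theoretical n(D) = (4/2) × 178.5 = 357.0 mol → 78900 g
% yield = 67000 / 78900 × 100 = 84.92 %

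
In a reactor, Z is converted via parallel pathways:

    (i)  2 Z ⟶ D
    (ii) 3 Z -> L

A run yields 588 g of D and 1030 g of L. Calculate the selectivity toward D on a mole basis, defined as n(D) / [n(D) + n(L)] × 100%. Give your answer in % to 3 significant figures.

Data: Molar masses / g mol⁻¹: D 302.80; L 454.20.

46.1 %

n(D) = 588 / 302.80 = 1.942 mol
n(L) = 1030 / 454.20 = 2.268 mol
selectivity = 1.942/(1.942+2.268) × 100 = 46.13 %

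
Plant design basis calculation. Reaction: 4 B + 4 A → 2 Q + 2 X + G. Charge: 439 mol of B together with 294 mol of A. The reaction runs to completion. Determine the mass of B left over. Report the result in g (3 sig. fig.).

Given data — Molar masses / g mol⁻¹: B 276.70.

n(B) = 439.0 mol
n(A) = 294.0 mol
n/ν → B: 109.8, A: 73.50; A is limiting.
B consumed = (4/4) × 294.0 = 294.0 mol
B remaining = 439.0 − 294.0 = 145.0 mol
mass = 145.0 × 276.70 = 40120 g

40100 g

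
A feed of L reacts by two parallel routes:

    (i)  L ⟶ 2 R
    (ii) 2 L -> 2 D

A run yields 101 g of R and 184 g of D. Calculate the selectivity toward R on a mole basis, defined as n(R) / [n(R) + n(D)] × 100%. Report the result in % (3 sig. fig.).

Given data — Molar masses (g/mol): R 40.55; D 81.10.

n(R) = 101 / 40.55 = 2.491 mol
n(D) = 184 / 81.10 = 2.269 mol
selectivity = 2.491/(2.491+2.269) × 100 = 52.33 %

52.3 %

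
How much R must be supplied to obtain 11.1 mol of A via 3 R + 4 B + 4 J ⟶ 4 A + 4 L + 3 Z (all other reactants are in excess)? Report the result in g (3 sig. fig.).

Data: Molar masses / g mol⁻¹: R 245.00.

n(A) = 11.10 mol
n(R) = (3/4) × 11.10 = 8.325 mol
mass = 8.325 × 245.00 = 2040 g

2040 g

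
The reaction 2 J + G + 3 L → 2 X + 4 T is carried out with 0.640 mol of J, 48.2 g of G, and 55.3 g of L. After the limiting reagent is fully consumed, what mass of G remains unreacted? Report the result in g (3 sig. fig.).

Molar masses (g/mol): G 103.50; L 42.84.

15.1 g

n(J) = 0.6400 mol
n(G) = 48.20 / 103.50 = 0.4657 mol
n(L) = 55.30 / 42.84 = 1.291 mol
n/ν for J = 0.6400/2 = 0.3200
n/ν for G = 0.4657/1 = 0.4657
n/ν for L = 1.291/3 = 0.4303
Smallest n/ν is J → limiting reagent.
G consumed = (1/2) × 0.6400 = 0.3200 mol
G remaining = 0.4657 − 0.3200 = 0.1457 mol
mass = 0.1457 × 103.50 = 15.08 g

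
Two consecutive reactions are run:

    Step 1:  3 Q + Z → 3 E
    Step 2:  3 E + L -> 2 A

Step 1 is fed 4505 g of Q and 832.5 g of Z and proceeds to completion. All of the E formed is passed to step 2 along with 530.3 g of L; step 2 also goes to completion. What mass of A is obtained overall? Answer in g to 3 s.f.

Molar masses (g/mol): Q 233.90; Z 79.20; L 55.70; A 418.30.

5370 g

Step 1:
n(Q) = 4505 / 233.90 = 19.26 mol
n(Z) = 832.5 / 79.20 = 10.51 mol
n/ν for Q = 19.26/3 = 6.420
n/ν for Z = 10.51/1 = 10.51
Smallest n/ν is Q → limiting reagent.
n(E) produced = (3/3) × 19.26 = 19.26 mol
Step 2:
n(E) available = 19.26 mol
n(L) = 530.3 / 55.70 = 9.521 mol
n/ν for E = 19.26/3 = 6.420
n/ν for L = 9.521/1 = 9.521
Smallest n/ν is E → limiting reagent.
n(A) = (2/3) × 19.26 = 12.84 mol
mass = 12.84 × 418.30 = 5371 g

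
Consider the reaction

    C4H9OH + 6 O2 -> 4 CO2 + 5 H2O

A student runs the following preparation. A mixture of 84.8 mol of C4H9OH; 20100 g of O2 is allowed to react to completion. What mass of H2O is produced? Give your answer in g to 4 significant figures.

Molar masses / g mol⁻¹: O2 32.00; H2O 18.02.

7640 g

n(C4H9OH) = 84.80 mol
n(O2) = 20100 / 32.00 = 628.1 mol
n/ν for C4H9OH = 84.80/1 = 84.80
n/ν for O2 = 628.1/6 = 104.7
Smallest n/ν is C4H9OH → limiting reagent.
n(H2O) = (5/1) × 84.80 = 424.0 mol
mass = 424.0 × 18.02 = 7640 g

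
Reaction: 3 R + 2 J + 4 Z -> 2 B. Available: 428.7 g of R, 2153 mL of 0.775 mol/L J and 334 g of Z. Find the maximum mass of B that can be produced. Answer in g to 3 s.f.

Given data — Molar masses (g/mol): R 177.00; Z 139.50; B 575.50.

n(R) = 428.7 / 177.00 = 2.422 mol
n(J) = 0.775 × 2153/1000 = 1.669 mol
n(Z) = 334.0 / 139.50 = 2.394 mol
n/ν → R: 0.8073, J: 0.8345, Z: 0.5985; Z is limiting.
n(B) = (2/4) × 2.394 = 1.197 mol
mass = 1.197 × 575.50 = 688.9 g

689 g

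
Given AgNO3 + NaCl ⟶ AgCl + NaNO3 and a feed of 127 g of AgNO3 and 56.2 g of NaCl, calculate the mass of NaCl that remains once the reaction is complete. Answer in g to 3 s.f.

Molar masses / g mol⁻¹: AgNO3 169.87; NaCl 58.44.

12.5 g

n(AgNO3) = 127.0 / 169.87 = 0.7476 mol
n(NaCl) = 56.20 / 58.44 = 0.9617 mol
n/ν → AgNO3: 0.7476, NaCl: 0.9617; AgNO3 is limiting.
NaCl consumed = (1/1) × 0.7476 = 0.7476 mol
NaCl remaining = 0.9617 − 0.7476 = 0.2141 mol
mass = 0.2141 × 58.44 = 12.51 g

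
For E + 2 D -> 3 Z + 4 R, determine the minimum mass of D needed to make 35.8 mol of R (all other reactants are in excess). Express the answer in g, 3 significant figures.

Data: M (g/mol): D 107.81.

n(R) = 35.80 mol
n(D) = (2/4) × 35.80 = 17.90 mol
mass = 17.90 × 107.81 = 1930 g

1930 g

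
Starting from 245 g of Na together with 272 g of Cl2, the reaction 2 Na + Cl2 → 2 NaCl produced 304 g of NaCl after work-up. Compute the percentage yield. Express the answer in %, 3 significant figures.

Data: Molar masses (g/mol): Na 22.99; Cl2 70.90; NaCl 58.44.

n(Na) = 245.0 / 22.99 = 10.66 mol
n(Cl2) = 272.0 / 70.90 = 3.836 mol
n/ν for Na = 10.66/2 = 5.330
n/ν for Cl2 = 3.836/1 = 3.836
Smallest n/ν is Cl2 → limiting reagent.
theoretical n(NaCl) = (2/1) × 3.836 = 7.672 mol → 448.4 g
% yield = 304 / 448.4 × 100 = 67.80 %

67.8 %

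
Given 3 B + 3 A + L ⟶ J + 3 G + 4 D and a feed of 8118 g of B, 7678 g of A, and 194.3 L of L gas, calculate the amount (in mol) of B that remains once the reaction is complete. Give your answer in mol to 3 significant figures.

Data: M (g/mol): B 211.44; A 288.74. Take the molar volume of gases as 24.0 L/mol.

14.1 mol

n(B) = 8118 / 211.44 = 38.39 mol
n(A) = 7678 / 288.74 = 26.59 mol
n(L) = 194.3 / 24.0 = 8.096 mol
n/ν → B: 12.80, A: 8.863, L: 8.096; L is limiting.
B consumed = (3/1) × 8.096 = 24.29 mol
B remaining = 38.39 − 24.29 = 14.10 mol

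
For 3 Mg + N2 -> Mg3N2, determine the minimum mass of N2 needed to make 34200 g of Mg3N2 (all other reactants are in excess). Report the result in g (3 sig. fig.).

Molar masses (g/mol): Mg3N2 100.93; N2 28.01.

n(Mg3N2) = 34200 / 100.93 = 338.8 mol
n(N2) = (1/1) × 338.8 = 338.8 mol
mass = 338.8 × 28.01 = 9490 g

9490 g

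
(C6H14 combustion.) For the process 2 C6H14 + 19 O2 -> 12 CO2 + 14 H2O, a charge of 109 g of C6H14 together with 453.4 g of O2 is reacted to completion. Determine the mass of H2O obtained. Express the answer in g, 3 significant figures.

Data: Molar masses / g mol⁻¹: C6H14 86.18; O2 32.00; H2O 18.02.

160 g

n(C6H14) = 109.0 / 86.18 = 1.265 mol
n(O2) = 453.4 / 32.00 = 14.17 mol
n/ν for C6H14 = 1.265/2 = 0.6325
n/ν for O2 = 14.17/19 = 0.7458
Smallest n/ν is C6H14 → limiting reagent.
n(H2O) = (14/2) × 1.265 = 8.855 mol
mass = 8.855 × 18.02 = 159.6 g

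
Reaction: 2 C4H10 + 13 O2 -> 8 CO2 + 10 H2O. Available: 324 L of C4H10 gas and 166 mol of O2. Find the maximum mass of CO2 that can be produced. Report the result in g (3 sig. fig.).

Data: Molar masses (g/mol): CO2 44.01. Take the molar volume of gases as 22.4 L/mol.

n(C4H10) = 324.0 / 22.4 = 14.46 mol
n(O2) = 166.0 mol
n/ν → C4H10: 7.230, O2: 12.77; C4H10 is limiting.
n(CO2) = (8/2) × 14.46 = 57.84 mol
mass = 57.84 × 44.01 = 2546 g

2550 g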